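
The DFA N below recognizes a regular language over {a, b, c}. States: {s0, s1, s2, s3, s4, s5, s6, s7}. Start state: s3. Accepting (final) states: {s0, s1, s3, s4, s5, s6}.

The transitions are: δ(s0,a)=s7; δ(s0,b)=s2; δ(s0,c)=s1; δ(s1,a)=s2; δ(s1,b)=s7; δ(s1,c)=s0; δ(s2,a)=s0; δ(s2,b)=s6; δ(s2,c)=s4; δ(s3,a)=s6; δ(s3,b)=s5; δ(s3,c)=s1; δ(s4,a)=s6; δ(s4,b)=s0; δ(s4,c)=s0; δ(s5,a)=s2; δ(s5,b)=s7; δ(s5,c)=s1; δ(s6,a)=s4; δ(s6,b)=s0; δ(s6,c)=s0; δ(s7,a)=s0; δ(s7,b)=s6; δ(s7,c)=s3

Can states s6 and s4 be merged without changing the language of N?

Every state is reachable, so we keep all 8.
Initial partition by acceptance: {s0,s1,s3,s4,s5,s6} | {s2,s7}.
Refine {s0,s1,s3,s4,s5,s6} on symbol a: members go to different blocks, giving {s0,s1,s5} and {s3,s4,s6}.
Stable partition: {s0,s1,s5} | {s2,s7} | {s3,s4,s6} — 3 equivalence classes.
s6 and s4 lie in the same block of the stable partition, so they are equivalent — no string distinguishes them.

Yes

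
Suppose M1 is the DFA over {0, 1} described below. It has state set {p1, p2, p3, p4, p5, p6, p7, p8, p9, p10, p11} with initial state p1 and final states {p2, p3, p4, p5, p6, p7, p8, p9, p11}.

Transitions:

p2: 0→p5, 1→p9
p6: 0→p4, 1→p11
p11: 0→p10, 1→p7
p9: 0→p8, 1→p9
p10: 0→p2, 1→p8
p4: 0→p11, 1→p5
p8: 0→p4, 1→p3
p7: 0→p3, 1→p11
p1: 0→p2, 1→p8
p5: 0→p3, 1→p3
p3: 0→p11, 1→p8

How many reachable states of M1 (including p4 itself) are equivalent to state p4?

States {p6} cannot be reached from the start state, so discard them.
Initial partition by acceptance: {p2,p3,p4,p5,p7,p8,p9,p11} | {p1,p10}.
Refine {p2,p3,p4,p5,p7,p8,p9,p11} on symbol 0: members go to different blocks, giving {p2,p3,p4,p5,p7,p8,p9} and {p11}.
On input 0, block {p2,p3,p4,p5,p7,p8,p9} splits into {p2,p5,p7,p8,p9} and {p3,p4}.
Split {p2,p5,p7,p8,p9} by δ(·,0) → {p5,p7,p8} and {p2,p9}.
Refine {p5,p7,p8} on symbol 1: members go to different blocks, giving {p5,p8} and {p7}.
No further refinement is possible. Final partition (6 blocks): {p5,p8} | {p1,p10} | {p11} | {p3,p4} | {p2,p9} | {p7}.
State p4 belongs to the block {p3,p4}, which has 2 states.

2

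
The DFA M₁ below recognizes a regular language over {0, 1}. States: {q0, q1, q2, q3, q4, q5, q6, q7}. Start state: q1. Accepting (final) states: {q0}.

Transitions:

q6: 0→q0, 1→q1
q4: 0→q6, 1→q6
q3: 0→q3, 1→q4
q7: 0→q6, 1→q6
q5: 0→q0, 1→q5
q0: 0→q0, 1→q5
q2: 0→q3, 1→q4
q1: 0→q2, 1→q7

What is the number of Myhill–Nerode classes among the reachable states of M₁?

5

Every state is reachable, so we keep all 8.
P0 = {q0} | {q1,q2,q3,q4,q5,q6,q7}.
Split {q1,q2,q3,q4,q5,q6,q7} by δ(·,0) → {q1,q2,q3,q4,q7} and {q5,q6}.
On input 0, block {q1,q2,q3,q4,q7} splits into {q1,q2,q3} and {q4,q7}.
Refine {q5,q6} on symbol 1: members go to different blocks, giving {q5} and {q6}.
No further refinement is possible. Final partition (5 blocks): {q0} | {q1,q2,q3} | {q5} | {q4,q7} | {q6}.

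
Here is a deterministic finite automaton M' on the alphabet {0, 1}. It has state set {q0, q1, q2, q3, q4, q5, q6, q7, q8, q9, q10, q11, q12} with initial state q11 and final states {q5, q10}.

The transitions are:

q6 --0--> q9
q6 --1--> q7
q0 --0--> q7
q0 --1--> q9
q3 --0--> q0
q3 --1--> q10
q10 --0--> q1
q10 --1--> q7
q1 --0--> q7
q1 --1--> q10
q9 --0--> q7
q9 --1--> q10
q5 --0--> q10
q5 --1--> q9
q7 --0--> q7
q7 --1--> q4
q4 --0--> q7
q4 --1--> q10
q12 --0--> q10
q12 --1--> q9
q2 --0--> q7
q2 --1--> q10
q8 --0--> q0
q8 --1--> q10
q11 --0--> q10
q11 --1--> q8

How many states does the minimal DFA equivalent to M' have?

4

Reachable states from the start: {q0,q1,q4,q7,q8,q9,q10,q11}. Unreachable: {q2,q3,q5,q6,q12} — drop them.
Start with accepting vs non-accepting: {q10} | {q0,q1,q4,q7,q8,q9,q11}.
Split {q0,q1,q4,q7,q8,q9,q11} by δ(·,0) → {q0,q1,q4,q7,q8,q9} and {q11}.
Refine {q0,q1,q4,q7,q8,q9} on symbol 1: members go to different blocks, giving {q1,q4,q8,q9} and {q0,q7}.
No further refinement is possible. Final partition (4 blocks): {q10} | {q1,q4,q8,q9} | {q11} | {q0,q7}.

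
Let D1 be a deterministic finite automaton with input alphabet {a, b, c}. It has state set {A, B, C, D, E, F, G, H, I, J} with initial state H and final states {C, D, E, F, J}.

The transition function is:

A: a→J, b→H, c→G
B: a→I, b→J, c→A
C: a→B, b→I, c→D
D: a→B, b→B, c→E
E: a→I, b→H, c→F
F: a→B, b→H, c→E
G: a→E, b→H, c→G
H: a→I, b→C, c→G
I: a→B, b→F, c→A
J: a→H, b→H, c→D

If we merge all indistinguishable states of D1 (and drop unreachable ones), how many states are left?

P0 = {C,D,E,F,J} | {A,B,G,H,I}.
Split {A,B,G,H,I} by δ(·,a) → {B,H,I} and {A,G}.
The partition is now stable with 3 blocks: {C,D,E,F,J} | {B,H,I} | {A,G}.

3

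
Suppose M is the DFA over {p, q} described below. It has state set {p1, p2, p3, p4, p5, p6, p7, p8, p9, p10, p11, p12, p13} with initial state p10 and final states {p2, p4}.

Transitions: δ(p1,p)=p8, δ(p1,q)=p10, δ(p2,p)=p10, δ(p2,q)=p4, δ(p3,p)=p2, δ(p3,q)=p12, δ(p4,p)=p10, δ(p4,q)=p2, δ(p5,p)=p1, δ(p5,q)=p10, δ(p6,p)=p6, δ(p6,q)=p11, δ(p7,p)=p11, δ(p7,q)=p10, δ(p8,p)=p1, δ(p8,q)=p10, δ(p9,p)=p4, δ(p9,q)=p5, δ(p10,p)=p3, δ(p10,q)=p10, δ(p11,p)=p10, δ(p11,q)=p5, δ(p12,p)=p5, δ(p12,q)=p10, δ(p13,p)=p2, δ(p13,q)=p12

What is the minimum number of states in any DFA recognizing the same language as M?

Reachable states from the start: {p1,p2,p3,p4,p5,p8,p10,p12}. Unreachable: {p6,p7,p9,p11,p13} — drop them.
Start with accepting vs non-accepting: {p2,p4} | {p1,p3,p5,p8,p10,p12}.
Refine {p1,p3,p5,p8,p10,p12} on symbol p: members go to different blocks, giving {p1,p5,p8,p10,p12} and {p3}.
Split {p1,p5,p8,p10,p12} by δ(·,p) → {p1,p5,p8,p12} and {p10}.
Stable partition: {p2,p4} | {p1,p5,p8,p12} | {p3} | {p10} — 4 equivalence classes.

4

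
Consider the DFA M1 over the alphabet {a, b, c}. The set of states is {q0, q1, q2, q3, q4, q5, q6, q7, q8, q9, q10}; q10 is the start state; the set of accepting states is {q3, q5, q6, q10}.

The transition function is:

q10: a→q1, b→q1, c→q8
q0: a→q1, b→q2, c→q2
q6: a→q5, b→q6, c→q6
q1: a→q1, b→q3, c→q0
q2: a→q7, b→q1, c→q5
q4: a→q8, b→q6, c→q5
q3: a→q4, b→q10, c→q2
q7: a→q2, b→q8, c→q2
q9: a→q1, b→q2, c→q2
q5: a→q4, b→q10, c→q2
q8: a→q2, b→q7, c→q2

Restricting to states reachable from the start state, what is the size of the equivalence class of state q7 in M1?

2

States {q9} cannot be reached from the start state, so discard them.
Start with accepting vs non-accepting: {q3,q5,q6,q10} | {q0,q1,q2,q4,q7,q8}.
On input a, block {q3,q5,q6,q10} splits into {q3,q5,q10} and {q6}.
On input b, block {q3,q5,q10} splits into {q3,q5} and {q10}.
On input b, block {q0,q1,q2,q4,q7,q8} splits into {q0,q2,q7,q8} and {q1} and {q4}.
On input a, block {q0,q2,q7,q8} splits into {q2,q7,q8} and {q0}.
On input b, block {q2,q7,q8} splits into {q7,q8} and {q2}.
Stable partition: {q3,q5} | {q7,q8} | {q6} | {q10} | {q1} | {q4} | {q0} | {q2} — 8 equivalence classes.
State q7 belongs to the block {q7,q8}, which has 2 states.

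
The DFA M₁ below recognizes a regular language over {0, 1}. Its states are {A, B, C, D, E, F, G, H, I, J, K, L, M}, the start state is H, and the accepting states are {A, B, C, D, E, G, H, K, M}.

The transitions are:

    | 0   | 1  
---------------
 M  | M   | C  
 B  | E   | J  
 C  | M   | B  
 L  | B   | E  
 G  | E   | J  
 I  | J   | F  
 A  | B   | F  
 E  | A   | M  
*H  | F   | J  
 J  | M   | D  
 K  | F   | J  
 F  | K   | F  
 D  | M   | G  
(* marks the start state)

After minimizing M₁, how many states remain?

8

Reachable states from the start: {A,B,C,D,E,F,G,H,J,K,M}. Unreachable: {I,L} — drop them.
Start with accepting vs non-accepting: {A,B,C,D,E,G,H,K,M} | {F,J}.
On input 0, block {A,B,C,D,E,G,H,K,M} splits into {A,B,C,D,E,G,M} and {H,K}.
Refine {A,B,C,D,E,G,M} on symbol 1: members go to different blocks, giving {C,D,E,M} and {A,B,G}.
Split {C,D,E,M} by δ(·,0) → {C,D,M} and {E}.
Refine {C,D,M} on symbol 1: members go to different blocks, giving {C,D} and {M}.
Refine {F,J} on symbol 0: members go to different blocks, giving {F} and {J}.
Split {A,B,G} by δ(·,0) → {B,G} and {A}.
Stable partition: {C,D} | {F} | {H,K} | {B,G} | {E} | {M} | {J} | {A} — 8 equivalence classes.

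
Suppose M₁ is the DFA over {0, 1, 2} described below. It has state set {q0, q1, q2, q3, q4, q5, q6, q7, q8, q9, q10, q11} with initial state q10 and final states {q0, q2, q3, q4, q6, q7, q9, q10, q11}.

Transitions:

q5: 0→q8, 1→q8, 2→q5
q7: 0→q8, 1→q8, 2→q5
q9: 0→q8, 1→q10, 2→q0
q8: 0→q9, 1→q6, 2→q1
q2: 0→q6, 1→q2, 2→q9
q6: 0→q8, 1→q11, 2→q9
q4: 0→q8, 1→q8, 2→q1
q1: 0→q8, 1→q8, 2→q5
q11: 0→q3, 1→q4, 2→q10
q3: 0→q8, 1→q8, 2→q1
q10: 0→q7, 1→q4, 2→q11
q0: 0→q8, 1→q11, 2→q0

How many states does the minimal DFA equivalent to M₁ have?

5

First remove the unreachable states {q2}; 11 states remain.
Initial partition by acceptance: {q0,q3,q4,q6,q7,q9,q10,q11} | {q1,q5,q8}.
Split {q0,q3,q4,q6,q7,q9,q10,q11} by δ(·,0) → {q0,q3,q4,q6,q7,q9} and {q10,q11}.
Split {q0,q3,q4,q6,q7,q9} by δ(·,1) → {q0,q6,q9} and {q3,q4,q7}.
On input 0, block {q1,q5,q8} splits into {q1,q5} and {q8}.
No further refinement is possible. Final partition (5 blocks): {q0,q6,q9} | {q1,q5} | {q10,q11} | {q3,q4,q7} | {q8}.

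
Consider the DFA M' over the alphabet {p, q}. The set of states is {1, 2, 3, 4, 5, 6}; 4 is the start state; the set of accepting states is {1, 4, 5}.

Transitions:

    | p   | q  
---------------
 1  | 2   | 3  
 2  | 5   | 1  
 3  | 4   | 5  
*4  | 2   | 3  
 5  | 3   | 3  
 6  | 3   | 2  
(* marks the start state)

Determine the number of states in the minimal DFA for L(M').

First remove the unreachable states {6}; 5 states remain.
P0 = {1,4,5} | {2,3}.
The partition is now stable with 2 blocks: {1,4,5} | {2,3}.

2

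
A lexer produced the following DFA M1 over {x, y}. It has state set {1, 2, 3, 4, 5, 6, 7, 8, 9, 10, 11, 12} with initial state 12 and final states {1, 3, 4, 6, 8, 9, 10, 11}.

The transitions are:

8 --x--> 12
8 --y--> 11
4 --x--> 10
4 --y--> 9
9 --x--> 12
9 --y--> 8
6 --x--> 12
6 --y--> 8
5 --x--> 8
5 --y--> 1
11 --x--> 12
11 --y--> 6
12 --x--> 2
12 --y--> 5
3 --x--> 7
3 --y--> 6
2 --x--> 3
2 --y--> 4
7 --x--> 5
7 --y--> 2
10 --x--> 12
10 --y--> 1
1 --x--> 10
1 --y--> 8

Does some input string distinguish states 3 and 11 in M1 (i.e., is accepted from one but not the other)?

Initial partition by acceptance: {1,3,4,6,8,9,10,11} | {2,5,7,12}.
Refine {1,3,4,6,8,9,10,11} on symbol x: members go to different blocks, giving {3,6,8,9,10,11} and {1,4}.
On input y, block {3,6,8,9,10,11} splits into {3,6,8,9,11} and {10}.
On input x, block {2,5,7,12} splits into {2,5} and {7,12}.
No further refinement is possible. Final partition (5 blocks): {3,6,8,9,11} | {2,5} | {1,4} | {10} | {7,12}.
3 and 11 lie in the same block of the stable partition, so they are equivalent — no string distinguishes them.

No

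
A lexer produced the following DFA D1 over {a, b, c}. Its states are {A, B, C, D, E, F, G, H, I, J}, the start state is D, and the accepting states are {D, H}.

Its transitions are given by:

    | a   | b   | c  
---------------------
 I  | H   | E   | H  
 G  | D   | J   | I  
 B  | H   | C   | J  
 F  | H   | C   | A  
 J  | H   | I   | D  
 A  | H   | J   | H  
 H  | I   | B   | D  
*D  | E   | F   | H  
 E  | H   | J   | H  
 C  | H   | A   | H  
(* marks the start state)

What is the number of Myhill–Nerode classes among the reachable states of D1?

Reachable states from the start: {A,B,C,D,E,F,H,I,J}. Unreachable: {G} — drop them.
Start with accepting vs non-accepting: {D,H} | {A,B,C,E,F,I,J}.
Refine {A,B,C,E,F,I,J} on symbol c: members go to different blocks, giving {A,C,E,I,J} and {B,F}.
The partition is now stable with 3 blocks: {D,H} | {A,C,E,I,J} | {B,F}.

3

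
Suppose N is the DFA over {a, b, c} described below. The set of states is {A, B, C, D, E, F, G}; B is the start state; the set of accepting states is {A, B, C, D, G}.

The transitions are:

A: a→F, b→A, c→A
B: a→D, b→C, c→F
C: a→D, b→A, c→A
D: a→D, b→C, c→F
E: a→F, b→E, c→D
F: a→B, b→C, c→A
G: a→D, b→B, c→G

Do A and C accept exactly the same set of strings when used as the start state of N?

States {E,G} cannot be reached from the start state, so discard them.
P0 = {A,B,C,D} | {F}.
Split {A,B,C,D} by δ(·,a) → {B,C,D} and {A}.
Split {B,C,D} by δ(·,b) → {B,D} and {C}.
Stable partition: {B,D} | {F} | {A} | {C} — 4 equivalence classes.
A and C end up in different blocks, so they are distinguishable. For instance, the string 'a' is accepted from only C.

No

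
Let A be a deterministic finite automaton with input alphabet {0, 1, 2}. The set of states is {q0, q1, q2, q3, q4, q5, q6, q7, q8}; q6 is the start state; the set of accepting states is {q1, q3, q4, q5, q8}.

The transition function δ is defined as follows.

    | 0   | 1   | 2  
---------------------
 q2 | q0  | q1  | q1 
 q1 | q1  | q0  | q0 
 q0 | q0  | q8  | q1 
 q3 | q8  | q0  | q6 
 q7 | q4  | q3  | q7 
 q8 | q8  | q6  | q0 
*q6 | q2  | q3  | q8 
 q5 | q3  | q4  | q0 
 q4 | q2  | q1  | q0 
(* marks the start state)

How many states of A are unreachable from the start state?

No path from q6 leads to q4, q5, q7; the other 6 states are all reachable.

3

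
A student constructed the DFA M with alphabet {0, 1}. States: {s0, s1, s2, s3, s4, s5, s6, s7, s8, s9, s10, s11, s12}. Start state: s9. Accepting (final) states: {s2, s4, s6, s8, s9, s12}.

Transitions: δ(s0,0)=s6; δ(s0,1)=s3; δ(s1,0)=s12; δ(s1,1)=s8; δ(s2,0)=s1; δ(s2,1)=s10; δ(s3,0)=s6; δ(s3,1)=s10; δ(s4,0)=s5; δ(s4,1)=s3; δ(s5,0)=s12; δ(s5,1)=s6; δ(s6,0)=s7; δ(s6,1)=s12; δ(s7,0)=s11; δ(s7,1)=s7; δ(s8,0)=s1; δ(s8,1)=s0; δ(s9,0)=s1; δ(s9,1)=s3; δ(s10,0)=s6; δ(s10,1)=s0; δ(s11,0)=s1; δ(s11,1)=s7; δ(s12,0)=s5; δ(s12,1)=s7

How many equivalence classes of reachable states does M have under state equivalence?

8

States {s2,s4} cannot be reached from the start state, so discard them.
Start with accepting vs non-accepting: {s6,s8,s9,s12} | {s0,s1,s3,s5,s7,s10,s11}.
Split {s6,s8,s9,s12} by δ(·,1) → {s8,s9,s12} and {s6}.
Split {s0,s1,s3,s5,s7,s10,s11} by δ(·,0) → {s0,s3,s10} and {s1,s5} and {s7,s11}.
On input 1, block {s8,s9,s12} splits into {s8,s9} and {s12}.
On input 1, block {s1,s5} splits into {s1} and {s5}.
On input 0, block {s7,s11} splits into {s7} and {s11}.
No further refinement is possible. Final partition (8 blocks): {s8,s9} | {s0,s3,s10} | {s6} | {s1} | {s7} | {s12} | {s5} | {s11}.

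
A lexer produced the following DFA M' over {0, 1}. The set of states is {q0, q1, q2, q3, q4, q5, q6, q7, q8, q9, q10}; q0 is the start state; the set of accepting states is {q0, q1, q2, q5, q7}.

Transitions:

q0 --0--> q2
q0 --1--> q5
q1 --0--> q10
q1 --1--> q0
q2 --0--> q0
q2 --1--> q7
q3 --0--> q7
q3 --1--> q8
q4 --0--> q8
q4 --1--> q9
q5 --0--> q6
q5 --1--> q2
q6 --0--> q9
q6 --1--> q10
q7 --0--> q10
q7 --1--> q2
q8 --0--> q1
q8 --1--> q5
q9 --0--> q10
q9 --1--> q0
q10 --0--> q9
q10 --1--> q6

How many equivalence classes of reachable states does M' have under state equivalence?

4

First remove the unreachable states {q1,q3,q4,q8}; 7 states remain.
Start with accepting vs non-accepting: {q0,q2,q5,q7} | {q6,q9,q10}.
On input 0, block {q0,q2,q5,q7} splits into {q0,q2} and {q5,q7}.
Split {q6,q9,q10} by δ(·,1) → {q6,q10} and {q9}.
The partition is now stable with 4 blocks: {q0,q2} | {q6,q10} | {q5,q7} | {q9}.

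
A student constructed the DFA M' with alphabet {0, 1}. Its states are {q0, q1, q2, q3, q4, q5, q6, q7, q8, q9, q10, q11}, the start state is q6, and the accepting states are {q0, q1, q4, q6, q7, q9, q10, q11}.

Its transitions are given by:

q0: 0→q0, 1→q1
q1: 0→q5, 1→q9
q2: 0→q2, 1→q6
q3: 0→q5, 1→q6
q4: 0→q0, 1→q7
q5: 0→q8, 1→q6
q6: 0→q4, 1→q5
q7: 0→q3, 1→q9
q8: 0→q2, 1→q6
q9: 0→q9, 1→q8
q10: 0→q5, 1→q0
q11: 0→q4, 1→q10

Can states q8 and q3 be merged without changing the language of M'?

First remove the unreachable states {q10,q11}; 10 states remain.
Initial partition by acceptance: {q0,q1,q4,q6,q7,q9} | {q2,q3,q5,q8}.
Split {q0,q1,q4,q6,q7,q9} by δ(·,0) → {q0,q4,q6,q9} and {q1,q7}.
Split {q0,q4,q6,q9} by δ(·,1) → {q0,q4} and {q6,q9}.
Split {q6,q9} by δ(·,0) → {q6} and {q9}.
No further refinement is possible. Final partition (5 blocks): {q0,q4} | {q2,q3,q5,q8} | {q1,q7} | {q6} | {q9}.
q8 and q3 lie in the same block of the stable partition, so they are equivalent — no string distinguishes them.

Yes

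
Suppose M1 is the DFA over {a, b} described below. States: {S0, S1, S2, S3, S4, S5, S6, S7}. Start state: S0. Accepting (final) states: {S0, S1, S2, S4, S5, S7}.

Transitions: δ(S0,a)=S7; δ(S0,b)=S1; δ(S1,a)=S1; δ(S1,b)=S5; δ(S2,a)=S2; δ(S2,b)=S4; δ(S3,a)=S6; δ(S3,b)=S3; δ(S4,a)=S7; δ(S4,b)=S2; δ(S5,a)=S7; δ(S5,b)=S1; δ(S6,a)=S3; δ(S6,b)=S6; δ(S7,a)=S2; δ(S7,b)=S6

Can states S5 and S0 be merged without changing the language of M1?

Yes

All states are reachable from the start state.
Start with accepting vs non-accepting: {S0,S1,S2,S4,S5,S7} | {S3,S6}.
Refine {S0,S1,S2,S4,S5,S7} on symbol b: members go to different blocks, giving {S0,S1,S2,S4,S5} and {S7}.
Split {S0,S1,S2,S4,S5} by δ(·,a) → {S0,S4,S5} and {S1,S2}.
No further refinement is possible. Final partition (4 blocks): {S0,S4,S5} | {S3,S6} | {S7} | {S1,S2}.
S5 and S0 lie in the same block of the stable partition, so they are equivalent — no string distinguishes them.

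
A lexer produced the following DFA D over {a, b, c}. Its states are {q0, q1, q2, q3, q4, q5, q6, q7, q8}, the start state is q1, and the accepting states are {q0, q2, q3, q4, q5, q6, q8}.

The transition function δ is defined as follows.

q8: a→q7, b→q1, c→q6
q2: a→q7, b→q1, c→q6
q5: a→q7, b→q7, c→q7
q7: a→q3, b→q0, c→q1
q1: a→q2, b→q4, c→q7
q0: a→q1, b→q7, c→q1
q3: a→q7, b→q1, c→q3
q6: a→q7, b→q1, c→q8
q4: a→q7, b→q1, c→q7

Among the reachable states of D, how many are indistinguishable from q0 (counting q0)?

2

First remove the unreachable states {q5}; 8 states remain.
Start with accepting vs non-accepting: {q0,q2,q3,q4,q6,q8} | {q1,q7}.
On input c, block {q0,q2,q3,q4,q6,q8} splits into {q2,q3,q6,q8} and {q0,q4}.
The partition is now stable with 3 blocks: {q2,q3,q6,q8} | {q1,q7} | {q0,q4}.
State q0 belongs to the block {q0,q4}, which has 2 states.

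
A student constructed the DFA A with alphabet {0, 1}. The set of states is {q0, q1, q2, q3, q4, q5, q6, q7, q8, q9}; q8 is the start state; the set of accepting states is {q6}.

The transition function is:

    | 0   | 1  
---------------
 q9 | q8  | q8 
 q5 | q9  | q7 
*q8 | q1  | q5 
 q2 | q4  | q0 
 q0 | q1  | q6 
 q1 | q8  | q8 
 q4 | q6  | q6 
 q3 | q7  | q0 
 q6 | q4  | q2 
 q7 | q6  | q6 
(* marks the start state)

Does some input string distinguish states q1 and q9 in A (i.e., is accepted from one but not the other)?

Reachable states from the start: {q0,q1,q2,q4,q5,q6,q7,q8,q9}. Unreachable: {q3} — drop them.
P0 = {q6} | {q0,q1,q2,q4,q5,q7,q8,q9}.
Refine {q0,q1,q2,q4,q5,q7,q8,q9} on symbol 0: members go to different blocks, giving {q0,q1,q2,q5,q8,q9} and {q4,q7}.
On input 0, block {q0,q1,q2,q5,q8,q9} splits into {q0,q1,q5,q8,q9} and {q2}.
Split {q0,q1,q5,q8,q9} by δ(·,1) → {q1,q8,q9} and {q0} and {q5}.
Refine {q1,q8,q9} on symbol 1: members go to different blocks, giving {q1,q9} and {q8}.
No further refinement is possible. Final partition (7 blocks): {q6} | {q1,q9} | {q4,q7} | {q2} | {q0} | {q5} | {q8}.
q1 and q9 lie in the same block of the stable partition, so they are equivalent — no string distinguishes them.

No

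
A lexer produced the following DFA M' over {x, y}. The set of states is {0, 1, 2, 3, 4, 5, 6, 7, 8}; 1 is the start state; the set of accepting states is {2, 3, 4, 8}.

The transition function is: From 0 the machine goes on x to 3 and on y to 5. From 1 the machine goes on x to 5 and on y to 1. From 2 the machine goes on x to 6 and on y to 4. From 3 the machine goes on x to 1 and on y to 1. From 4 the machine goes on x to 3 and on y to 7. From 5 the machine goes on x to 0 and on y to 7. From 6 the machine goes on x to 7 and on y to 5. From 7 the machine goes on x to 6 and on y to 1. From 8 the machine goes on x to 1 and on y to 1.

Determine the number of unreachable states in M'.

3

Starting at 1 and following transitions, the reachable set is {0, 1, 3, 5, 6, 7}. That leaves 2, 4, 8 unreachable — 3 in total.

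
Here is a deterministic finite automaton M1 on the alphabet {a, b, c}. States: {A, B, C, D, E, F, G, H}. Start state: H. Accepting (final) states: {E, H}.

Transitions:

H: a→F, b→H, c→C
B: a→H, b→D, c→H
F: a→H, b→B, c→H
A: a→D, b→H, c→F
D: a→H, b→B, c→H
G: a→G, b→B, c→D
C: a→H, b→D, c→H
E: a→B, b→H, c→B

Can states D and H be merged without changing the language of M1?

No

Reachable states from the start: {B,C,D,F,H}. Unreachable: {A,E,G} — drop them.
Initial partition by acceptance: {H} | {B,C,D,F}.
Stable partition: {H} | {B,C,D,F} — 2 equivalence classes.
D and H end up in different blocks, so they are distinguishable. For instance, the string 'ε' is accepted from only H.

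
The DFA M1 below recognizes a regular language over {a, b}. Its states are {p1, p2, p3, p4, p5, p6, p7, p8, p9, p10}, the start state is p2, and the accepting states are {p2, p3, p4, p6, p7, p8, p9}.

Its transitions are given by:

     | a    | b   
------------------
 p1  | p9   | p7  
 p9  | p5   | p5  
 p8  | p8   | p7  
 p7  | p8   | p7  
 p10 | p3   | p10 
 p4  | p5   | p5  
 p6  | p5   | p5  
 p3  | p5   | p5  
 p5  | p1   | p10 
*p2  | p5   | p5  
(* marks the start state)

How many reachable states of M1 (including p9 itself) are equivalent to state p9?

3

States {p4,p6} cannot be reached from the start state, so discard them.
Initial partition by acceptance: {p2,p3,p7,p8,p9} | {p1,p5,p10}.
On input a, block {p2,p3,p7,p8,p9} splits into {p2,p3,p9} and {p7,p8}.
Split {p1,p5,p10} by δ(·,a) → {p1,p10} and {p5}.
Refine {p1,p10} on symbol b: members go to different blocks, giving {p1} and {p10}.
Stable partition: {p2,p3,p9} | {p1} | {p7,p8} | {p5} | {p10} — 5 equivalence classes.
State p9 belongs to the block {p2,p3,p9}, which has 3 states.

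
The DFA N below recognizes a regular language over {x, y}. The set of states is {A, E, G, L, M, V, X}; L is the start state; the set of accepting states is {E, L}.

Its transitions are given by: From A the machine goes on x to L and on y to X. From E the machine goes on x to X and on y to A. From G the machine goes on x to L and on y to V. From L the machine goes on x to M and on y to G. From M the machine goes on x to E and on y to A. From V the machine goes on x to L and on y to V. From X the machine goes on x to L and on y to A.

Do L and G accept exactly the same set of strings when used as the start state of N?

No

Start with accepting vs non-accepting: {E,L} | {A,G,M,V,X}.
The partition is now stable with 2 blocks: {E,L} | {A,G,M,V,X}.
L and G end up in different blocks, so they are distinguishable. For instance, the string 'ε' is accepted from only L.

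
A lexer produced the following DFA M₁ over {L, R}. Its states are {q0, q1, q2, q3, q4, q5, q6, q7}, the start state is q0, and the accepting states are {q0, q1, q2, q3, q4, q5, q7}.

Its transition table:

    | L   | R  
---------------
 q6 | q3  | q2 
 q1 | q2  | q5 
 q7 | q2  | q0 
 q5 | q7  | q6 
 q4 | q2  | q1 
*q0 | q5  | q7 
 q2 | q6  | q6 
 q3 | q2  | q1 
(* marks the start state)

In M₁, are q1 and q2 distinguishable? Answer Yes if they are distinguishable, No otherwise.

Yes

First remove the unreachable states {q4}; 7 states remain.
P0 = {q0,q1,q2,q3,q5,q7} | {q6}.
Split {q0,q1,q2,q3,q5,q7} by δ(·,L) → {q0,q1,q3,q5,q7} and {q2}.
Split {q0,q1,q3,q5,q7} by δ(·,L) → {q1,q3,q7} and {q0,q5}.
Refine {q1,q3,q7} on symbol R: members go to different blocks, giving {q1,q7} and {q3}.
On input L, block {q0,q5} splits into {q0} and {q5}.
Split {q1,q7} by δ(·,R) → {q1} and {q7}.
The partition is now stable with 7 blocks: {q1} | {q6} | {q2} | {q0} | {q3} | {q5} | {q7}.
q1 and q2 end up in different blocks, so they are distinguishable. For instance, the string 'L' is accepted from only q1.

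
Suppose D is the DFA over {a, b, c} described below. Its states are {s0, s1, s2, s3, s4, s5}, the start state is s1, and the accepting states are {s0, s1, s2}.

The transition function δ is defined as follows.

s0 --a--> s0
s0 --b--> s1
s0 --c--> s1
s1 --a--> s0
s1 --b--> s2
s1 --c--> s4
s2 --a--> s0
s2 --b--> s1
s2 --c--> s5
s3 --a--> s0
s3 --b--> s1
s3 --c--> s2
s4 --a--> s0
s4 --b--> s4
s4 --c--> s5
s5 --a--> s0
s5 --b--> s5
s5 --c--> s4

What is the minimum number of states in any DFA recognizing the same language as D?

First remove the unreachable states {s3}; 5 states remain.
Start with accepting vs non-accepting: {s0,s1,s2} | {s4,s5}.
Refine {s0,s1,s2} on symbol c: members go to different blocks, giving {s1,s2} and {s0}.
No further refinement is possible. Final partition (3 blocks): {s1,s2} | {s4,s5} | {s0}.

3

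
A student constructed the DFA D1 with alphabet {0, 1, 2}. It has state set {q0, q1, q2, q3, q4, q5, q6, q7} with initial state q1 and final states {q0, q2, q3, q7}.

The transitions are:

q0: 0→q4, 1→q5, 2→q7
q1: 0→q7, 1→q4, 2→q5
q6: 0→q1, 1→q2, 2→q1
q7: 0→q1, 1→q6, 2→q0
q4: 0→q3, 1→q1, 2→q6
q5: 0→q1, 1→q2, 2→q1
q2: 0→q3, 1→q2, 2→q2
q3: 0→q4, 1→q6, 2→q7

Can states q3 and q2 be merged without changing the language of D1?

Every state is reachable, so we keep all 8.
Start with accepting vs non-accepting: {q0,q2,q3,q7} | {q1,q4,q5,q6}.
Refine {q0,q2,q3,q7} on symbol 0: members go to different blocks, giving {q0,q3,q7} and {q2}.
Split {q1,q4,q5,q6} by δ(·,0) → {q1,q4} and {q5,q6}.
The partition is now stable with 4 blocks: {q0,q3,q7} | {q1,q4} | {q2} | {q5,q6}.
q3 and q2 end up in different blocks, so they are distinguishable. For instance, the string '0' is accepted from only q2.

No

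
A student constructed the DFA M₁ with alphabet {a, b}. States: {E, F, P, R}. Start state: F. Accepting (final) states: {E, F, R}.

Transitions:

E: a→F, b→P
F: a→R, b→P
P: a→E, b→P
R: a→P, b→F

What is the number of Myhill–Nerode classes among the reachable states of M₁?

4

Every state is reachable, so we keep all 4.
Start with accepting vs non-accepting: {E,F,R} | {P}.
On input a, block {E,F,R} splits into {E,F} and {R}.
Split {E,F} by δ(·,a) → {F} and {E}.
No further refinement is possible. Final partition (4 blocks): {F} | {P} | {R} | {E}.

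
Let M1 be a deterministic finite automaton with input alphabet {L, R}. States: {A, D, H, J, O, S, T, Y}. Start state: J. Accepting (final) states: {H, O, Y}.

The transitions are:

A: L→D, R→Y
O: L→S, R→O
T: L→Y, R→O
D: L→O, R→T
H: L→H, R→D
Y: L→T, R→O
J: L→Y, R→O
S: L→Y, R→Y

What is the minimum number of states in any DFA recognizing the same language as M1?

2

First remove the unreachable states {A,D,H}; 5 states remain.
Start with accepting vs non-accepting: {O,Y} | {J,S,T}.
Stable partition: {O,Y} | {J,S,T} — 2 equivalence classes.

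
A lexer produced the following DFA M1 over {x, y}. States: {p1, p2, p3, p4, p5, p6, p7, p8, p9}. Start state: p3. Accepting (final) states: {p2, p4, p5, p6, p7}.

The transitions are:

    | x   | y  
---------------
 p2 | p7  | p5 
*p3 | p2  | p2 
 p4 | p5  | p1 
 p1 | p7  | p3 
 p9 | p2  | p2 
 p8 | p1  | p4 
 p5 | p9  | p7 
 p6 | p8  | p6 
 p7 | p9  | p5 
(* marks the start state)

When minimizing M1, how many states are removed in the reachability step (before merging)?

No path from p3 leads to p1, p4, p6, p8; the other 5 states are all reachable.

4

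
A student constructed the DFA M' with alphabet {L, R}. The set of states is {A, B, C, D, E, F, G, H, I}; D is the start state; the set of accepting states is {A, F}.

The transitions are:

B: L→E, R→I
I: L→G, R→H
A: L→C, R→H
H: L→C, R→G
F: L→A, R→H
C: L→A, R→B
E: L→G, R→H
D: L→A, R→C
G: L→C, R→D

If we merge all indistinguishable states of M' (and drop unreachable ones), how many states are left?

7

Reachable states from the start: {A,B,C,D,E,G,H,I}. Unreachable: {F} — drop them.
P0 = {A} | {B,C,D,E,G,H,I}.
On input L, block {B,C,D,E,G,H,I} splits into {B,E,G,H,I} and {C,D}.
On input L, block {B,E,G,H,I} splits into {B,E,I} and {G,H}.
On input L, block {B,E,I} splits into {E,I} and {B}.
Split {C,D} by δ(·,R) → {C} and {D}.
Refine {G,H} on symbol R: members go to different blocks, giving {G} and {H}.
Stable partition: {A} | {E,I} | {C} | {G} | {B} | {D} | {H} — 7 equivalence classes.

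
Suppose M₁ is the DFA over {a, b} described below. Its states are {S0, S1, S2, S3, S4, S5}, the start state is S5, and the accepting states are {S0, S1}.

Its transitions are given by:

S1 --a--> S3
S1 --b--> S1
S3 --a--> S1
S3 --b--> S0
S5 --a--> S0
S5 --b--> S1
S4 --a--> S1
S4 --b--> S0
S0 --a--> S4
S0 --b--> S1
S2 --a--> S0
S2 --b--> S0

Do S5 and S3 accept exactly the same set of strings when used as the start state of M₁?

Yes

States {S2} cannot be reached from the start state, so discard them.
Initial partition by acceptance: {S0,S1} | {S3,S4,S5}.
The partition is now stable with 2 blocks: {S0,S1} | {S3,S4,S5}.
S5 and S3 lie in the same block of the stable partition, so they are equivalent — no string distinguishes them.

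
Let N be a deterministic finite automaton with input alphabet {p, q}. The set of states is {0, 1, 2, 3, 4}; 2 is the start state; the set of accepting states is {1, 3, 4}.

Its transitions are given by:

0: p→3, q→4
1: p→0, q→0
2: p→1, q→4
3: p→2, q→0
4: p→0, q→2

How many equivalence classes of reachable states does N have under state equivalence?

2

All states are reachable from the start state.
Initial partition by acceptance: {1,3,4} | {0,2}.
No further refinement is possible. Final partition (2 blocks): {1,3,4} | {0,2}.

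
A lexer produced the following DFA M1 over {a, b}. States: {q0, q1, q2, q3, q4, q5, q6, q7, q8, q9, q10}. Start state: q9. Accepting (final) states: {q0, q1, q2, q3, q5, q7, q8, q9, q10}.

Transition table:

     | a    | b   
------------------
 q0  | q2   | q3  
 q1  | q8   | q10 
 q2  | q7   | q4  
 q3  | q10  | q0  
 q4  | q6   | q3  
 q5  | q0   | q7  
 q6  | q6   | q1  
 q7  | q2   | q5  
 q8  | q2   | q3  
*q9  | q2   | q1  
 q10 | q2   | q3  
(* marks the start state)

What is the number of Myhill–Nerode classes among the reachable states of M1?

Initial partition by acceptance: {q0,q1,q2,q3,q5,q7,q8,q9,q10} | {q4,q6}.
Split {q0,q1,q2,q3,q5,q7,q8,q9,q10} by δ(·,b) → {q0,q1,q3,q5,q7,q8,q9,q10} and {q2}.
Refine {q0,q1,q3,q5,q7,q8,q9,q10} on symbol a: members go to different blocks, giving {q0,q7,q8,q9,q10} and {q1,q3,q5}.
Stable partition: {q0,q7,q8,q9,q10} | {q4,q6} | {q2} | {q1,q3,q5} — 4 equivalence classes.

4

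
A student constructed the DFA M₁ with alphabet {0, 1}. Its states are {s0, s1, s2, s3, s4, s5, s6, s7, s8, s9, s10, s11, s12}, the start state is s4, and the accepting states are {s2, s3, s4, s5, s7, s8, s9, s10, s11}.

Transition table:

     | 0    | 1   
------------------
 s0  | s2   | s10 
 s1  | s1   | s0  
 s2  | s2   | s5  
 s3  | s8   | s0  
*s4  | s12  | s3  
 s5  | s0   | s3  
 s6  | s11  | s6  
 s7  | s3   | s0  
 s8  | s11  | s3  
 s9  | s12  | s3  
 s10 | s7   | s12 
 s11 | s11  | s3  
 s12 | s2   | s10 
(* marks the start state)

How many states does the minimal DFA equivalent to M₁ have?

States {s1,s6,s9} cannot be reached from the start state, so discard them.
Start with accepting vs non-accepting: {s2,s3,s4,s5,s7,s8,s10,s11} | {s0,s12}.
Split {s2,s3,s4,s5,s7,s8,s10,s11} by δ(·,0) → {s2,s3,s7,s8,s10,s11} and {s4,s5}.
On input 1, block {s2,s3,s7,s8,s10,s11} splits into {s3,s7,s10} and {s8,s11} and {s2}.
Refine {s3,s7,s10} on symbol 0: members go to different blocks, giving {s7,s10} and {s3}.
Split {s7,s10} by δ(·,0) → {s7} and {s10}.
Stable partition: {s7} | {s0,s12} | {s4,s5} | {s8,s11} | {s2} | {s3} | {s10} — 7 equivalence classes.

7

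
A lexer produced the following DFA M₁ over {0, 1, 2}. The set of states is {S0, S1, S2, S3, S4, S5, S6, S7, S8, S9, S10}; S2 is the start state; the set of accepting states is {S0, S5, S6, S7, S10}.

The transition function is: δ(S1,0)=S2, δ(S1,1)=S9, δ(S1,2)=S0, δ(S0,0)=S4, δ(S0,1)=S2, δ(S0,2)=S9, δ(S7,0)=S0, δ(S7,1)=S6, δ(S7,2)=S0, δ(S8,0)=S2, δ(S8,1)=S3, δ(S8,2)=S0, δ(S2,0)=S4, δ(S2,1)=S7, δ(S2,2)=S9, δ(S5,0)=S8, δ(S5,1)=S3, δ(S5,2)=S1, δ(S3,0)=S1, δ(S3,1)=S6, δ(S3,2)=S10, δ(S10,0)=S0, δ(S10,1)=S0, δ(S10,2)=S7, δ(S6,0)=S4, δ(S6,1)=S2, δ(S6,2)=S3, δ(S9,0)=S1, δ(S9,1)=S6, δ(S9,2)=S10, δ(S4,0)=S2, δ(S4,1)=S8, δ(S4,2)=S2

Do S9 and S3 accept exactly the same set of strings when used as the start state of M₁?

Yes

Reachable states from the start: {S0,S1,S2,S3,S4,S6,S7,S8,S9,S10}. Unreachable: {S5} — drop them.
Start with accepting vs non-accepting: {S0,S6,S7,S10} | {S1,S2,S3,S4,S8,S9}.
Refine {S0,S6,S7,S10} on symbol 0: members go to different blocks, giving {S0,S6} and {S7,S10}.
Split {S1,S2,S3,S4,S8,S9} by δ(·,1) → {S1,S4,S8} and {S3,S9} and {S2}.
Refine {S1,S4,S8} on symbol 1: members go to different blocks, giving {S1,S8} and {S4}.
Split {S7,S10} by δ(·,2) → {S7} and {S10}.
Stable partition: {S0,S6} | {S1,S8} | {S7} | {S3,S9} | {S2} | {S4} | {S10} — 7 equivalence classes.
S9 and S3 lie in the same block of the stable partition, so they are equivalent — no string distinguishes them.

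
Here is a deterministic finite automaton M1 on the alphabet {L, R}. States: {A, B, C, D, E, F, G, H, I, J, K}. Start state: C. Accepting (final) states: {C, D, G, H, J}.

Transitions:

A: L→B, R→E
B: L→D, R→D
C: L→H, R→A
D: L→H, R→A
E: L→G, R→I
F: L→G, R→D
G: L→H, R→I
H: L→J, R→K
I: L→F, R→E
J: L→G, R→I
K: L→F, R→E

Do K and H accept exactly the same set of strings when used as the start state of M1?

Initial partition by acceptance: {C,D,G,H,J} | {A,B,E,F,I,K}.
Refine {A,B,E,F,I,K} on symbol L: members go to different blocks, giving {A,I,K} and {B,E,F}.
Split {B,E,F} by δ(·,R) → {B,F} and {E}.
The partition is now stable with 4 blocks: {C,D,G,H,J} | {A,I,K} | {B,F} | {E}.
K and H end up in different blocks, so they are distinguishable. For instance, the string 'ε' is accepted from only H.

No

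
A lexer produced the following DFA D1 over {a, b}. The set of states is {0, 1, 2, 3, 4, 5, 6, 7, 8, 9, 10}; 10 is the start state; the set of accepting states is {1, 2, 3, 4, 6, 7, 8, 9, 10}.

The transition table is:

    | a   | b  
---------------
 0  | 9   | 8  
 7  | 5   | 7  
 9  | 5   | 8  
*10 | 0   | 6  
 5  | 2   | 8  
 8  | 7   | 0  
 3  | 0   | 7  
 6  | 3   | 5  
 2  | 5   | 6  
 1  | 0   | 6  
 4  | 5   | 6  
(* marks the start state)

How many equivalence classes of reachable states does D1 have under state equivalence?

4

First remove the unreachable states {1,4}; 9 states remain.
Start with accepting vs non-accepting: {2,3,6,7,8,9,10} | {0,5}.
Split {2,3,6,7,8,9,10} by δ(·,a) → {2,3,7,9,10} and {6,8}.
Split {2,3,7,9,10} by δ(·,b) → {2,9,10} and {3,7}.
Stable partition: {2,9,10} | {0,5} | {6,8} | {3,7} — 4 equivalence classes.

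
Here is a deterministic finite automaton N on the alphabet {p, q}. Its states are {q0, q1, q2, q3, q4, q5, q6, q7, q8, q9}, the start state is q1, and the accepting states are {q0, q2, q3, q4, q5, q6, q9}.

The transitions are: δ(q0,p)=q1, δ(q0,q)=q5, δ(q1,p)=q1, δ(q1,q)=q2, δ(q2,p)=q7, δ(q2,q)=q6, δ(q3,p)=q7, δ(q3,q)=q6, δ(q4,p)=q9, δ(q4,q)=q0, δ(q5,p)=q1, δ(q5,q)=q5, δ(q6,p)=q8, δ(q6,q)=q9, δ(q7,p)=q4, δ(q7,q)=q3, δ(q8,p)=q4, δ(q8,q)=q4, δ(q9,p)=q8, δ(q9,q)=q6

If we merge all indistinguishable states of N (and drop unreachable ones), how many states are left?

All states are reachable from the start state.
Initial partition by acceptance: {q0,q2,q3,q4,q5,q6,q9} | {q1,q7,q8}.
On input p, block {q0,q2,q3,q4,q5,q6,q9} splits into {q0,q2,q3,q5,q6,q9} and {q4}.
Refine {q1,q7,q8} on symbol p: members go to different blocks, giving {q7,q8} and {q1}.
Refine {q0,q2,q3,q5,q6,q9} on symbol p: members go to different blocks, giving {q2,q3,q6,q9} and {q0,q5}.
Split {q7,q8} by δ(·,q) → {q7} and {q8}.
Split {q2,q3,q6,q9} by δ(·,p) → {q2,q3} and {q6,q9}.
Stable partition: {q2,q3} | {q7} | {q4} | {q1} | {q0,q5} | {q8} | {q6,q9} — 7 equivalence classes.

7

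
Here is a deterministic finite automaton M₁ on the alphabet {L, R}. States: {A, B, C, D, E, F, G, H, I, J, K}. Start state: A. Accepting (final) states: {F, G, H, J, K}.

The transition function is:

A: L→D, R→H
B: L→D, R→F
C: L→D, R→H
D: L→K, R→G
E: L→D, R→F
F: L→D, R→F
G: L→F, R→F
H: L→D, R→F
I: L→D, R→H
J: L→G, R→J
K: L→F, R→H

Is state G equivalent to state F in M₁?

No

Reachable states from the start: {A,D,F,G,H,K}. Unreachable: {B,C,E,I,J} — drop them.
Initial partition by acceptance: {F,G,H,K} | {A,D}.
Refine {F,G,H,K} on symbol L: members go to different blocks, giving {F,H} and {G,K}.
On input L, block {A,D} splits into {A} and {D}.
The partition is now stable with 4 blocks: {F,H} | {A} | {G,K} | {D}.
G and F end up in different blocks, so they are distinguishable. For instance, the string 'L' is accepted from only G.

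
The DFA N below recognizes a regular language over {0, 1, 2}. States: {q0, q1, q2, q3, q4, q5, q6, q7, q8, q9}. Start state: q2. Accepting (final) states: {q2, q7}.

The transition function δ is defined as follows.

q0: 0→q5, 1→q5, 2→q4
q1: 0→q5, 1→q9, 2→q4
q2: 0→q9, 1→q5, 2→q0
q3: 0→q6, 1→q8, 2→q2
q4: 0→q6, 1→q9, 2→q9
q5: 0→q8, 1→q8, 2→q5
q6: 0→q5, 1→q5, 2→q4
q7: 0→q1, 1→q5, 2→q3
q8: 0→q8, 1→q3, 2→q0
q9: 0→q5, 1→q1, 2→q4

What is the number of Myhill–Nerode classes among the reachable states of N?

7

States {q7} cannot be reached from the start state, so discard them.
Start with accepting vs non-accepting: {q2} | {q0,q1,q3,q4,q5,q6,q8,q9}.
Split {q0,q1,q3,q4,q5,q6,q8,q9} by δ(·,2) → {q0,q1,q4,q5,q6,q8,q9} and {q3}.
On input 1, block {q0,q1,q4,q5,q6,q8,q9} splits into {q0,q1,q4,q5,q6,q9} and {q8}.
Refine {q0,q1,q4,q5,q6,q9} on symbol 0: members go to different blocks, giving {q0,q1,q4,q6,q9} and {q5}.
Split {q0,q1,q4,q6,q9} by δ(·,0) → {q0,q1,q6,q9} and {q4}.
On input 1, block {q0,q1,q6,q9} splits into {q0,q6} and {q1,q9}.
No further refinement is possible. Final partition (7 blocks): {q2} | {q0,q6} | {q3} | {q8} | {q5} | {q4} | {q1,q9}.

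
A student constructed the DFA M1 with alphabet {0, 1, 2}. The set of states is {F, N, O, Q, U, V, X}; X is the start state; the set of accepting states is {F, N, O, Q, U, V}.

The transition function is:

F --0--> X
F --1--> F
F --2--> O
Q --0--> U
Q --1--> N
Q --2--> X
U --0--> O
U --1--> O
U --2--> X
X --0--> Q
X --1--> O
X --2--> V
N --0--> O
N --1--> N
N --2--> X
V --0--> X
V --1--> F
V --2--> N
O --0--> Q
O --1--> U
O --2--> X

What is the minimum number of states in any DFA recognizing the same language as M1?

3

P0 = {F,N,O,Q,U,V} | {X}.
Refine {F,N,O,Q,U,V} on symbol 0: members go to different blocks, giving {N,O,Q,U} and {F,V}.
No further refinement is possible. Final partition (3 blocks): {N,O,Q,U} | {X} | {F,V}.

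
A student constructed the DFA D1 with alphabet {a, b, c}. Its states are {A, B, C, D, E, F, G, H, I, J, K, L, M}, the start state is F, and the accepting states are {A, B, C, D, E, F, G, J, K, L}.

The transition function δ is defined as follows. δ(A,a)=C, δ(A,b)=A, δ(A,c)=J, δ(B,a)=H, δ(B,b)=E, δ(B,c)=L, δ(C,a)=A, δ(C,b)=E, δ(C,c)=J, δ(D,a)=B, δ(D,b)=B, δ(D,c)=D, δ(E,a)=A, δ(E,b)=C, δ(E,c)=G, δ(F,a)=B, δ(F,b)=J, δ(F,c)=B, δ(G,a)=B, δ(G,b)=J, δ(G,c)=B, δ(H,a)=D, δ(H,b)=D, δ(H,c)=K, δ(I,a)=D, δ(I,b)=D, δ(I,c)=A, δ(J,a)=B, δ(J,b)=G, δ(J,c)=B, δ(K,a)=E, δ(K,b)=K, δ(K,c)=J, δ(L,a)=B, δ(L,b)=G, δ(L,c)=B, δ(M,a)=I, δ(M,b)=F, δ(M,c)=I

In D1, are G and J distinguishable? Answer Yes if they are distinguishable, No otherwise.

No

States {I,M} cannot be reached from the start state, so discard them.
Start with accepting vs non-accepting: {A,B,C,D,E,F,G,J,K,L} | {H}.
Split {A,B,C,D,E,F,G,J,K,L} by δ(·,a) → {A,C,D,E,F,G,J,K,L} and {B}.
Refine {A,C,D,E,F,G,J,K,L} on symbol a: members go to different blocks, giving {D,F,G,J,L} and {A,C,E,K}.
Split {D,F,G,J,L} by δ(·,b) → {F,G,J,L} and {D}.
Stable partition: {F,G,J,L} | {H} | {B} | {A,C,E,K} | {D} — 5 equivalence classes.
G and J lie in the same block of the stable partition, so they are equivalent — no string distinguishes them.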